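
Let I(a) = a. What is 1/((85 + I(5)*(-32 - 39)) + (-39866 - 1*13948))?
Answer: -1/54084 ≈ -1.8490e-5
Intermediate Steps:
1/((85 + I(5)*(-32 - 39)) + (-39866 - 1*13948)) = 1/((85 + 5*(-32 - 39)) + (-39866 - 1*13948)) = 1/((85 + 5*(-71)) + (-39866 - 13948)) = 1/((85 - 355) - 53814) = 1/(-270 - 53814) = 1/(-54084) = -1/54084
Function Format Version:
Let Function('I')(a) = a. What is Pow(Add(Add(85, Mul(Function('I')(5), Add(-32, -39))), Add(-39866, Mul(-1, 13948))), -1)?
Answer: Rational(-1, 54084) ≈ -1.8490e-5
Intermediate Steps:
Pow(Add(Add(85, Mul(Function('I')(5), Add(-32, -39))), Add(-39866, Mul(-1, 13948))), -1) = Pow(Add(Add(85, Mul(5, Add(-32, -39))), Add(-39866, Mul(-1, 13948))), -1) = Pow(Add(Add(85, Mul(5, -71)), Add(-39866, -13948)), -1) = Pow(Add(Add(85, -355), -53814), -1) = Pow(Add(-270, -53814), -1) = Pow(-54084, -1) = Rational(-1, 54084)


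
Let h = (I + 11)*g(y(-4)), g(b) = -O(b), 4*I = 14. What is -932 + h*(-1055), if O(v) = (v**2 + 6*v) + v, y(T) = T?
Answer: -184502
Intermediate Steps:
I = 7/2 (I = (1/4)*14 = 7/2 ≈ 3.5000)
O(v) = v**2 + 7*v
g(b) = -b*(7 + b)
h = 174 (h = (7/2 + 11)*(-1*(-4)*(7 - 4)) = 29*(-1*(-4)*3)/2 = (29/2)*12 = 174)
-932 + h*(-1055) = -932 + 174*(-1055) = -932 - 183570 = -184502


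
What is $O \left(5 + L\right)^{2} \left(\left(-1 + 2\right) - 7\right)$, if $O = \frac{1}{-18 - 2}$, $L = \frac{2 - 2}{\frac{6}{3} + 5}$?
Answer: $\frac{15}{2} \approx 7.5$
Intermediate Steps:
$L = 0$ ($L = \frac{0}{6 \cdot \frac{1}{3} + 5} = \frac{0}{2 + 5} = \frac{0}{7} = 0 \cdot \frac{1}{7} = 0$)
$O = - \frac{1}{20}$ ($O = \frac{1}{-20} = - \frac{1}{20} \approx -0.05$)
$O \left(5 + L\right)^{2} \left(\left(-1 + 2\right) - 7\right) = - \frac{\left(5 + 0\right)^{2}}{20} \left(\left(-1 + 2\right) - 7\right) = - \frac{5^{2}}{20} \left(1 - 7\right) = \left(- \frac{1}{20}\right) 25 \left(-6\right) = \left(- \frac{5}{4}\right) \left(-6\right) = \frac{15}{2}$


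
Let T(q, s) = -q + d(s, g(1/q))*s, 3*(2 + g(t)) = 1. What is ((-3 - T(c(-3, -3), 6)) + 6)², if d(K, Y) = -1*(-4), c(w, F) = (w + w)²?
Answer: 225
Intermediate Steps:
c(w, F) = 4*w² (c(w, F) = (2*w)² = 4*w²)
g(t) = -5/3 (g(t) = -2 + (⅓)*1 = -2 + ⅓ = -5/3)
d(K, Y) = 4
T(q, s) = -q + 4*s
((-3 - T(c(-3, -3), 6)) + 6)² = ((-3 - (-4*(-3)² + 4*6)) + 6)² = ((-3 - (-4*9 + 24)) + 6)² = ((-3 - (-1*36 + 24)) + 6)² = ((-3 - (-36 + 24)) + 6)² = ((-3 - 1*(-12)) + 6)² = ((-3 + 12) + 6)² = (9 + 6)² = 15² = 225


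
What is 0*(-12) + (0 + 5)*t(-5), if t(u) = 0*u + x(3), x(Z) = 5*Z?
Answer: 75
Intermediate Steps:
t(u) = 15 (t(u) = 0*u + 5*3 = 0 + 15 = 15)
0*(-12) + (0 + 5)*t(-5) = 0*(-12) + (0 + 5)*15 = 0 + 5*15 = 0 + 75 = 75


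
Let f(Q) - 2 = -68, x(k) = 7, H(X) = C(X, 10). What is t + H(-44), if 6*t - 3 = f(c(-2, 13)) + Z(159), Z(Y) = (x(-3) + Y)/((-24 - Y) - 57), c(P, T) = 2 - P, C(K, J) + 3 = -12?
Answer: -18443/720 ≈ -25.615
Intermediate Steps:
C(K, J) = -15 (C(K, J) = -3 - 12 = -15)
H(X) = -15
f(Q) = -66 (f(Q) = 2 - 68 = -66)
Z(Y) = (7 + Y)/(-81 - Y) (Z(Y) = (7 + Y)/((-24 - Y) - 57) = (7 + Y)/(-81 - Y))
t = -7643/720 (t = 1/2 + (-66 + (-7 - 1*159)/(81 + 159))/6 = 1/2 + (-66 + (-7 - 159)/240)/6 = 1/2 + (-66 + (1/240)*(-166))/6 = 1/2 + (-66 - 83/120)/6 = 1/2 + (1/6)*(-8003/120) = 1/2 - 8003/720 = -7643/720 ≈ -10.615)
t + H(-44) = -7643/720 - 15 = -18443/720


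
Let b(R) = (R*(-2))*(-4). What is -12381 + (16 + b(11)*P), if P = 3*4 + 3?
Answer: -11045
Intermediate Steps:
P = 15 (P = 12 + 3 = 15)
b(R) = 8*R (b(R) = -2*R*(-4) = 8*R)
-12381 + (16 + b(11)*P) = -12381 + (16 + (8*11)*15) = -12381 + (16 + 88*15) = -12381 + (16 + 1320) = -12381 + 1336 = -11045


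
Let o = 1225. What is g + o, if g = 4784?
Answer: 6009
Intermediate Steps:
g + o = 4784 + 1225 = 6009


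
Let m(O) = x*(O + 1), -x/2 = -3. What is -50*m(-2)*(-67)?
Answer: -20100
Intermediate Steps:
x = 6 (x = -2*(-3) = 6)
m(O) = 6 + 6*O (m(O) = 6*(O + 1) = 6*(1 + O) = 6 + 6*O)
-50*m(-2)*(-67) = -50*(6 + 6*(-2))*(-67) = -50*(6 - 12)*(-67) = -50*(-6)*(-67) = 300*(-67) = -20100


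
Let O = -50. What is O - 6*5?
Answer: -80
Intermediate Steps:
O - 6*5 = -50 - 6*5 = -50 - 30 = -80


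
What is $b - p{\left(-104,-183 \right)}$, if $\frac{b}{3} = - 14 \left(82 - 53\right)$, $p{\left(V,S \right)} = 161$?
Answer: $-1379$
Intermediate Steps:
$b = -1218$ ($b = 3 \left(- 14 \left(82 - 53\right)\right) = 3 \left(\left(-14\right) 29\right) = 3 \left(-406\right) = -1218$)
$b - p{\left(-104,-183 \right)} = -1218 - 161 = -1379$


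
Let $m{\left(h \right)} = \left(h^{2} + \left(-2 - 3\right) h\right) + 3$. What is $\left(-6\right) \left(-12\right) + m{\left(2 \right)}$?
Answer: $69$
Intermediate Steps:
$m{\left(h \right)} = 3 + h^{2} - 5 h$ ($m{\left(h \right)} = \left(h^{2} - 5 h\right) + 3 = 3 + h^{2} - 5 h$)
$\left(-6\right) \left(-12\right) + m{\left(2 \right)} = \left(-6\right) \left(-12\right) + \left(3 + 2^{2} - 10\right) = 72 + \left(3 + 4 - 10\right) = 72 - 3 = 69$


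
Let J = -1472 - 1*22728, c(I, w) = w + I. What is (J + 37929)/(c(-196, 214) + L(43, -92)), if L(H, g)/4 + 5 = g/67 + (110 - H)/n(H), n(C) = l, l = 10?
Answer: 4599215/6468 ≈ 711.07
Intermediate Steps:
n(C) = 10
c(I, w) = I + w
J = -24200 (J = -1472 - 22728 = -24200)
L(H, g) = 24 - 2*H/5 + 4*g/67 (L(H, g) = -20 + 4*(g/67 + (110 - H)/10) = -20 + 4*(g*(1/67) + (110 - H)*(⅒)) = -20 + 4*(g/67 + (11 - H/10)) = -20 + 4*(11 - H/10 + g/67) = -20 + (44 - 2*H/5 + 4*g/67) = 24 - 2*H/5 + 4*g/67)
(J + 37929)/(c(-196, 214) + L(43, -92)) = (-24200 + 37929)/((-196 + 214) + (24 - ⅖*43 + (4/67)*(-92))) = 13729/(18 + (24 - 86/5 - 368/67)) = 13729/(18 + 438/335) = 13729/(6468/335) = 13729*(335/6468) = 4599215/6468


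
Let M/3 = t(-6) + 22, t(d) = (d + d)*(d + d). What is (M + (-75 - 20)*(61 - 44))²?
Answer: 1247689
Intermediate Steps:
t(d) = 4*d² (t(d) = (2*d)*(2*d) = 4*d²)
M = 498 (M = 3*(4*(-6)² + 22) = 3*(4*36 + 22) = 3*(144 + 22) = 3*166 = 498)
(M + (-75 - 20)*(61 - 44))² = (498 + (-75 - 20)*(61 - 44))² = (498 - 95*17)² = (498 - 1615)² = (-1117)² = 1247689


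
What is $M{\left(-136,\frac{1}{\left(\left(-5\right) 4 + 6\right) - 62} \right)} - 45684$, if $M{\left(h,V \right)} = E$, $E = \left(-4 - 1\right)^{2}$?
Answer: $-45659$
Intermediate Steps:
$E = 25$ ($E = \left(-5\right)^{2} = 25$)
$M{\left(h,V \right)} = 25$
$M{\left(-136,\frac{1}{\left(\left(-5\right) 4 + 6\right) - 62} \right)} - 45684 = 25 - 45684 = -45659$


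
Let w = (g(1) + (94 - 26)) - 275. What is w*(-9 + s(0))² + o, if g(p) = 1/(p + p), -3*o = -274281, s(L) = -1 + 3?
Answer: 162617/2 ≈ 81309.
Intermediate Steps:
s(L) = 2
o = 91427 (o = -⅓*(-274281) = 91427)
g(p) = 1/(2*p)
w = -413/2 (w = ((½)/1 + (94 - 26)) - 275 = ((½)*1 + 68) - 275 = (½ + 68) - 275 = 137/2 - 275 = -413/2 ≈ -206.50)
w*(-9 + s(0))² + o = -413*(-9 + 2)²/2 + 91427 = -413/2*(-7)² + 91427 = -413/2*49 + 91427 = -20237/2 + 91427 = 162617/2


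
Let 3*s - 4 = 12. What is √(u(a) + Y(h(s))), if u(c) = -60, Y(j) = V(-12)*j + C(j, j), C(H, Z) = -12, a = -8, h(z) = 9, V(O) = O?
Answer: 6*I*√5 ≈ 13.416*I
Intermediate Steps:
s = 16/3 (s = 4/3 + (⅓)*12 = 4/3 + 4 = 16/3 ≈ 5.3333)
Y(j) = -12 - 12*j (Y(j) = -12*j - 12 = -12 - 12*j)
√(u(a) + Y(h(s))) = √(-60 + (-12 - 12*9)) = √(-60 + (-12 - 108)) = √(-60 - 120) = √(-180) = 6*I*√5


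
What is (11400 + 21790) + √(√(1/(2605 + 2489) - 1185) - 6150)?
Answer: 33190 + √(-17731704600 + 1698*I*√3416596174)/1698 ≈ 33190.0 + 78.422*I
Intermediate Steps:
(11400 + 21790) + √(√(1/(2605 + 2489) - 1185) - 6150) = 33190 + √(√(1/5094 - 1185) - 6150) = 33190 + √(√(-6036389/5094) - 6150) = 33190 + √(I*√3416596174/1698 - 6150) = 33190 + √(-6150 + I*√3416596174/1698)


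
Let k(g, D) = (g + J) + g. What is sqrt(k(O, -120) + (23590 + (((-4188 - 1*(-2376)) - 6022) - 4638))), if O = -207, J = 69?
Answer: 9*sqrt(133) ≈ 103.79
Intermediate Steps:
k(g, D) = 69 + 2*g (k(g, D) = (g + 69) + g = (69 + g) + g = 69 + 2*g)
sqrt(k(O, -120) + (23590 + (((-4188 - 1*(-2376)) - 6022) - 4638))) = sqrt((69 + 2*(-207)) + (23590 + (((-4188 - 1*(-2376)) - 6022) - 4638))) = sqrt((69 - 414) + (23590 + (((-4188 + 2376) - 6022) - 4638))) = sqrt(-345 + (23590 + ((-1812 - 6022) - 4638))) = sqrt(-345 + (23590 + (-7834 - 4638))) = sqrt(-345 + (23590 - 12472)) = sqrt(-345 + 11118) = sqrt(10773) = 9*sqrt(133)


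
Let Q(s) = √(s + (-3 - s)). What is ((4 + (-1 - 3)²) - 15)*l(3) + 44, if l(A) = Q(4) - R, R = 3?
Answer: 29 + 5*I*√3 ≈ 29.0 + 8.6602*I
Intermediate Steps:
Q(s) = I*√3 (Q(s) = √(-3) = I*√3)
l(A) = -3 + I*√3 (l(A) = I*√3 - 1*3 = I*√3 - 3 = -3 + I*√3)
((4 + (-1 - 3)²) - 15)*l(3) + 44 = ((4 + (-1 - 3)²) - 15)*(-3 + I*√3) + 44 = ((4 + (-4)²) - 15)*(-3 + I*√3) + 44 = ((4 + 16) - 15)*(-3 + I*√3) + 44 = (20 - 15)*(-3 + I*√3) + 44 = 5*(-3 + I*√3) + 44 = (-15 + 5*I*√3) + 44 = 29 + 5*I*√3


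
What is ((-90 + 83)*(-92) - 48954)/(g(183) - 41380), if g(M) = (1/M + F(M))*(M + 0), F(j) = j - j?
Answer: 48310/41379 ≈ 1.1675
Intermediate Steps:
F(j) = 0
g(M) = 1 (g(M) = (1/M + 0)*(M + 0) = M/M = 1)
((-90 + 83)*(-92) - 48954)/(g(183) - 41380) = ((-90 + 83)*(-92) - 48954)/(1 - 41380) = (-7*(-92) - 48954)/(-41379) = (644 - 48954)*(-1/41379) = -48310*(-1/41379) = 48310/41379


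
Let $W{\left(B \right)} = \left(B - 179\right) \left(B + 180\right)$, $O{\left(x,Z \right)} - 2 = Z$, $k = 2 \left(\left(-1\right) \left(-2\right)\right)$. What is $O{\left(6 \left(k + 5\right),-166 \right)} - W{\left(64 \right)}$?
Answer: $27896$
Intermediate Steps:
$k = 4$ ($k = 2 \cdot 2 = 4$)
$O{\left(x,Z \right)} = 2 + Z$
$W{\left(B \right)} = \left(-179 + B\right) \left(180 + B\right)$
$O{\left(6 \left(k + 5\right),-166 \right)} - W{\left(64 \right)} = \left(2 - 166\right) - \left(-32220 + 64 + 64^{2}\right) = -164 - \left(-32220 + 64 + 4096\right) = -164 - -28060 = -164 + 28060 = 27896$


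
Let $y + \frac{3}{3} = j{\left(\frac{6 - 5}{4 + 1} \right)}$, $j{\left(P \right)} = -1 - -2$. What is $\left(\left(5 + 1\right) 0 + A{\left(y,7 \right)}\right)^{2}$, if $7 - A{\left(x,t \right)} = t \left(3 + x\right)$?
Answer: $196$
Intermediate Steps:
$j{\left(P \right)} = 1$ ($j{\left(P \right)} = -1 + 2 = 1$)
$y = 0$ ($y = -1 + 1 = 0$)
$A{\left(x,t \right)} = 7 - t \left(3 + x\right)$
$\left(\left(5 + 1\right) 0 + A{\left(y,7 \right)}\right)^{2} = \left(\left(5 + 1\right) 0 - \left(14 + 0\right)\right)^{2} = \left(6 \cdot 0 + \left(7 - 21 + 0\right)\right)^{2} = \left(0 - 14\right)^{2} = \left(-14\right)^{2} = 196$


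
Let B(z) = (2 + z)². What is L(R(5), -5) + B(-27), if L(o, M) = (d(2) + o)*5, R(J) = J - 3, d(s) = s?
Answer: 645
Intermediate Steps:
R(J) = -3 + J
L(o, M) = 10 + 5*o (L(o, M) = (2 + o)*5 = 10 + 5*o)
L(R(5), -5) + B(-27) = (10 + 5*(-3 + 5)) + (2 - 27)² = (10 + 5*2) + (-25)² = (10 + 10) + 625 = 20 + 625 = 645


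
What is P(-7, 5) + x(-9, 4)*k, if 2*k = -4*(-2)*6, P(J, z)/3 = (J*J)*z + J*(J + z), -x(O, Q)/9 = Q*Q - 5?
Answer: -1599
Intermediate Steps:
x(O, Q) = 45 - 9*Q**2 (x(O, Q) = -9*(Q*Q - 5) = -9*(Q**2 - 5) = -9*(-5 + Q**2) = 45 - 9*Q**2)
P(J, z) = 3*J*(J + z) + 3*z*J**2 (P(J, z) = 3*((J*J)*z + J*(J + z)) = 3*(J**2*z + J*(J + z)) = 3*(z*J**2 + J*(J + z)) = 3*(J*(J + z) + z*J**2) = 3*J*(J + z) + 3*z*J**2)
k = 24 (k = (-4*(-2)*6)/2 = (8*6)/2 = (1/2)*48 = 24)
P(-7, 5) + x(-9, 4)*k = 3*(-7)*(-7 + 5 - 7*5) + (45 - 9*4**2)*24 = 3*(-7)*(-7 + 5 - 35) + (45 - 9*16)*24 = 3*(-7)*(-37) + (45 - 144)*24 = 777 - 99*24 = 777 - 2376 = -1599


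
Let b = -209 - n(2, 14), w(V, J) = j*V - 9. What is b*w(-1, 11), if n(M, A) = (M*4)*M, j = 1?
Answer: 2250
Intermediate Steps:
n(M, A) = 4*M² (n(M, A) = (4*M)*M = 4*M²)
w(V, J) = -9 + V (w(V, J) = 1*V - 9 = V - 9 = -9 + V)
b = -225 (b = -209 - 4*2² = -209 - 4*4 = -209 - 1*16 = -209 - 16 = -225)
b*w(-1, 11) = -225*(-9 - 1) = -225*(-10) = 2250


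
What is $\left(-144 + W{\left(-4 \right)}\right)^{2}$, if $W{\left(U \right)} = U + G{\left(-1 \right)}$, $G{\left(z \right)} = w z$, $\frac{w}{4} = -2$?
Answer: $19600$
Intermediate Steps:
$w = -8$ ($w = 4 \left(-2\right) = -8$)
$G{\left(z \right)} = - 8 z$
$W{\left(U \right)} = 8 + U$ ($W{\left(U \right)} = U - -8 = U + 8 = 8 + U$)
$\left(-144 + W{\left(-4 \right)}\right)^{2} = \left(-144 + \left(8 - 4\right)\right)^{2} = \left(-144 + 4\right)^{2} = \left(-140\right)^{2} = 19600$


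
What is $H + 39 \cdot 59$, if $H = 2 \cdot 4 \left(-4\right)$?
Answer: $2269$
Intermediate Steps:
$H = -32$ ($H = 2 \left(-16\right) = -32$)
$H + 39 \cdot 59 = -32 + 39 \cdot 59 = -32 + 2301 = 2269$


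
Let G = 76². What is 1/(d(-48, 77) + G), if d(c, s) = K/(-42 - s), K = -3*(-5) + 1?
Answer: 119/687328 ≈ 0.00017313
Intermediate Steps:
G = 5776
K = 16 (K = 15 + 1 = 16)
d(c, s) = 16/(-42 - s)
1/(d(-48, 77) + G) = 1/(-16/(42 + 77) + 5776) = 1/(-16/119 + 5776) = 1/(687328/119) = 119/687328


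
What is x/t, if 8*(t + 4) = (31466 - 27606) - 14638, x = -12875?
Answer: 10300/1081 ≈ 9.5282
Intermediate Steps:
t = -5405/4 (t = -4 + ((31466 - 27606) - 14638)/8 = -4 + (3860 - 14638)/8 = -4 + (1/8)*(-10778) = -4 - 5389/4 = -5405/4 ≈ -1351.3)
x/t = -12875/(-5405/4) = -12875*(-4/5405) = 10300/1081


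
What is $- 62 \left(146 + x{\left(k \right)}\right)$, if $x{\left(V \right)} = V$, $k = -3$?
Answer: $-8866$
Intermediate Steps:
$- 62 \left(146 + x{\left(k \right)}\right) = - 62 \left(146 - 3\right) = \left(-62\right) 143 = -8866$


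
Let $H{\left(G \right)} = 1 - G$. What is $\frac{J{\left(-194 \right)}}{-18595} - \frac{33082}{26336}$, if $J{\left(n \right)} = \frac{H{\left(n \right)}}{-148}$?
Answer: $- \frac{2275962835}{1811956304} \approx -1.2561$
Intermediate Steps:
$J{\left(n \right)} = - \frac{1}{148} + \frac{n}{148}$ ($J{\left(n \right)} = \frac{1 - n}{-148} = \left(1 - n\right) \left(- \frac{1}{148}\right) = - \frac{1}{148} + \frac{n}{148}$)
$\frac{J{\left(-194 \right)}}{-18595} - \frac{33082}{26336} = \frac{- \frac{1}{148} + \frac{1}{148} \left(-194\right)}{-18595} - \frac{33082}{26336} = \left(- \frac{1}{148} - \frac{97}{74}\right) \left(- \frac{1}{18595}\right) - \frac{16541}{13168} = \left(- \frac{195}{148}\right) \left(- \frac{1}{18595}\right) - \frac{16541}{13168} = \frac{39}{550412} - \frac{16541}{13168} = - \frac{2275962835}{1811956304}$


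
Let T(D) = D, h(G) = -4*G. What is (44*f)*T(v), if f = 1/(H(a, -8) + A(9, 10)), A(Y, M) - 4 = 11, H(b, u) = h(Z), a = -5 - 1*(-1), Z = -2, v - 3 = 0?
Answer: 132/23 ≈ 5.7391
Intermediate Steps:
v = 3 (v = 3 + 0 = 3)
a = -4 (a = -5 + 1 = -4)
H(b, u) = 8 (H(b, u) = -4*(-2) = 8)
A(Y, M) = 15 (A(Y, M) = 4 + 11 = 15)
f = 1/23 (f = 1/(8 + 15) = 1/23 ≈ 0.043478)
(44*f)*T(v) = (44*(1/23))*3 = (44/23)*3 = 132/23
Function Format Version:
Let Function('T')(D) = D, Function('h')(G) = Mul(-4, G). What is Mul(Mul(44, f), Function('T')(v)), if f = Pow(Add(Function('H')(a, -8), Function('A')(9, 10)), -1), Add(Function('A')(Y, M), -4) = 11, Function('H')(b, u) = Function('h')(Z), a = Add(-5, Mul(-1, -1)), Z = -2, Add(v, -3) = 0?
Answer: Rational(132, 23) ≈ 5.7391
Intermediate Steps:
v = 3 (v = Add(3, 0) = 3)
a = -4 (a = Add(-5, 1) = -4)
Function('H')(b, u) = 8 (Function('H')(b, u) = Mul(-4, -2) = 8)
Function('A')(Y, M) = 15 (Function('A')(Y, M) = Add(4, 11) = 15)
f = Rational(1, 23) (f = Pow(Add(8, 15), -1) = Pow(23, -1) = Rational(1, 23) ≈ 0.043478)
Mul(Mul(44, f), Function('T')(v)) = Mul(Mul(44, Rational(1, 23)), 3) = Mul(Rational(44, 23), 3) = Rational(132, 23)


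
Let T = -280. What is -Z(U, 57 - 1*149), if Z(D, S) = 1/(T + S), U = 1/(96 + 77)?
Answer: 1/372 ≈ 0.0026882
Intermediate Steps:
U = 1/173 ≈ 0.0057803
Z(D, S) = 1/(-280 + S)
-Z(U, 57 - 1*149) = -1/(-280 + (57 - 1*149)) = -1/(-280 + (57 - 149)) = -1/(-280 - 92) = -1/(-372) = -1*(-1/372) = 1/372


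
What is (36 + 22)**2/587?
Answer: 3364/587 ≈ 5.7308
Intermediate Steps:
(36 + 22)**2/587 = 58**2*(1/587) = 3364*(1/587) = 3364/587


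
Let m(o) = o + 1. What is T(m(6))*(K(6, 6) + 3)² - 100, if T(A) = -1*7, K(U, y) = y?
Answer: -667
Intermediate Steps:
m(o) = 1 + o
T(A) = -7
T(m(6))*(K(6, 6) + 3)² - 100 = -7*(6 + 3)² - 100 = -7*9² - 100 = -7*81 - 100 = -567 - 100 = -667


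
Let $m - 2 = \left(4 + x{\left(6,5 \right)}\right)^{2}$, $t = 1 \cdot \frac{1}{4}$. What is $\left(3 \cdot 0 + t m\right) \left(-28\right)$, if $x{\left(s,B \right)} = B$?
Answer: $-581$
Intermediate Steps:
$t = \frac{1}{4}$ ($t = 1 \cdot \frac{1}{4} = \frac{1}{4} \approx 0.25$)
$m = 83$ ($m = 2 + \left(4 + 5\right)^{2} = 2 + 9^{2} = 2 + 81 = 83$)
$\left(3 \cdot 0 + t m\right) \left(-28\right) = \left(3 \cdot 0 + \frac{1}{4} \cdot 83\right) \left(-28\right) = \left(0 + \frac{83}{4}\right) \left(-28\right) = \frac{83}{4} \left(-28\right) = -581$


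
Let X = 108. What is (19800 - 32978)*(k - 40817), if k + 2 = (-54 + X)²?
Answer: 499485734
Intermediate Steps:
k = 2914 (k = -2 + (-54 + 108)² = -2 + 54² = -2 + 2916 = 2914)
(19800 - 32978)*(k - 40817) = (19800 - 32978)*(2914 - 40817) = -13178*(-37903) = 499485734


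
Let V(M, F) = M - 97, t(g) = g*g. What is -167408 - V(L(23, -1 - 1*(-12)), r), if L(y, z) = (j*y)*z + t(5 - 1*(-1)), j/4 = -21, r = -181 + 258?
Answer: -146095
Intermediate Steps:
r = 77
j = -84 (j = 4*(-21) = -84)
t(g) = g²
L(y, z) = 36 - 84*y*z (L(y, z) = (-84*y)*z + (5 - 1*(-1))² = -84*y*z + (5 + 1)² = -84*y*z + 6² = -84*y*z + 36 = 36 - 84*y*z)
V(M, F) = -97 + M
-167408 - V(L(23, -1 - 1*(-12)), r) = -167408 - (-97 + (36 - 84*23*(-1 - 1*(-12)))) = -167408 - (-97 + (36 - 84*23*(-1 + 12))) = -167408 - (-97 + (36 - 84*23*11)) = -167408 - (-97 + (36 - 21252)) = -167408 - (-97 - 21216) = -167408 - 1*(-21313) = -167408 + 21313 = -146095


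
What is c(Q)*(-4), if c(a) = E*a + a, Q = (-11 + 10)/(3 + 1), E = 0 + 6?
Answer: 7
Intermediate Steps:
E = 6
Q = -¼ (Q = -1/4 = -1*¼ = -¼ ≈ -0.25000)
c(a) = 7*a (c(a) = 6*a + a = 7*a)
c(Q)*(-4) = (7*(-¼))*(-4) = -7/4*(-4) = 7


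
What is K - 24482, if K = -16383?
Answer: -40865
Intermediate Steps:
K - 24482 = -16383 - 24482 = -40865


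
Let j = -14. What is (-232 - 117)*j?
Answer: 4886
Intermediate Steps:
(-232 - 117)*j = (-232 - 117)*(-14) = -349*(-14) = 4886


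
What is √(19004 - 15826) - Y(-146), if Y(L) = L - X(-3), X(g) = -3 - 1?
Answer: 142 + √3178 ≈ 198.37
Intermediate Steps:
X(g) = -4
Y(L) = 4 + L (Y(L) = L - 1*(-4) = L + 4 = 4 + L)
√(19004 - 15826) - Y(-146) = √(19004 - 15826) - (4 - 146) = √3178 - 1*(-142) = √3178 + 142 = 142 + √3178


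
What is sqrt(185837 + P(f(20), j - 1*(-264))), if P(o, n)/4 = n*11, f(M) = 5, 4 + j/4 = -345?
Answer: sqrt(136029) ≈ 368.82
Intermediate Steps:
j = -1396 (j = -16 + 4*(-345) = -16 - 1380 = -1396)
P(o, n) = 44*n (P(o, n) = 4*(n*11) = 4*(11*n) = 44*n)
sqrt(185837 + P(f(20), j - 1*(-264))) = sqrt(185837 + 44*(-1396 - 1*(-264))) = sqrt(185837 + 44*(-1396 + 264)) = sqrt(185837 + 44*(-1132)) = sqrt(185837 - 49808) = sqrt(136029)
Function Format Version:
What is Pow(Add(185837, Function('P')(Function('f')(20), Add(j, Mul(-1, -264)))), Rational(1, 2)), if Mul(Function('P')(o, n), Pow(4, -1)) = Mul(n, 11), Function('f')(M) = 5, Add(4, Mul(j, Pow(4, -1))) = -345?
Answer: Pow(136029, Rational(1, 2)) ≈ 368.82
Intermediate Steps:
j = -1396 (j = Add(-16, Mul(4, -345)) = Add(-16, -1380) = -1396)
Function('P')(o, n) = Mul(44, n) (Function('P')(o, n) = Mul(4, Mul(n, 11)) = Mul(4, Mul(11, n)) = Mul(44, n))
Pow(Add(185837, Function('P')(Function('f')(20), Add(j, Mul(-1, -264)))), Rational(1, 2)) = Pow(Add(185837, Mul(44, Add(-1396, Mul(-1, -264)))), Rational(1, 2)) = Pow(Add(185837, Mul(44, Add(-1396, 264))), Rational(1, 2)) = Pow(Add(185837, Mul(44, -1132)), Rational(1, 2)) = Pow(Add(185837, -49808), Rational(1, 2)) = Pow(136029, Rational(1, 2))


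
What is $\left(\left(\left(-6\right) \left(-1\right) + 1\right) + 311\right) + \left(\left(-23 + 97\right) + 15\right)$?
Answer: $407$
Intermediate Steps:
$\left(\left(\left(-6\right) \left(-1\right) + 1\right) + 311\right) + \left(\left(-23 + 97\right) + 15\right) = \left(\left(6 + 1\right) + 311\right) + \left(74 + 15\right) = \left(7 + 311\right) + 89 = 318 + 89 = 407$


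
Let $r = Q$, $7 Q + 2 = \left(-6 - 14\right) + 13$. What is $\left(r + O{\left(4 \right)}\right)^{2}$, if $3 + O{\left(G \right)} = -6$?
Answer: $\frac{5184}{49} \approx 105.8$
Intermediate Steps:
$O{\left(G \right)} = -9$ ($O{\left(G \right)} = -3 - 6 = -9$)
$Q = - \frac{9}{7}$ ($Q = - \frac{2}{7} + \frac{\left(-6 - 14\right) + 13}{7} = - \frac{2}{7} + \frac{-20 + 13}{7} = - \frac{2}{7} + \frac{1}{7} \left(-7\right) = - \frac{2}{7} - 1 = - \frac{9}{7} \approx -1.2857$)
$r = - \frac{9}{7} \approx -1.2857$
$\left(r + O{\left(4 \right)}\right)^{2} = \left(- \frac{9}{7} - 9\right)^{2} = \left(- \frac{72}{7}\right)^{2} = \frac{5184}{49}$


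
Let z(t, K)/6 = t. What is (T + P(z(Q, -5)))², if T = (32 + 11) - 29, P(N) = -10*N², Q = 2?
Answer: 2033476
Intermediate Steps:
z(t, K) = 6*t
T = 14 (T = 43 - 29 = 14)
(T + P(z(Q, -5)))² = (14 - 10*(6*2)²)² = (14 - 10*12²)² = (14 - 10*144)² = (14 - 1440)² = (-1426)² = 2033476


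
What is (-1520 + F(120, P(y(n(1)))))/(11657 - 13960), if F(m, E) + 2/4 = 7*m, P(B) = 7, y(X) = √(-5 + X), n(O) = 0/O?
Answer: 1361/4606 ≈ 0.29548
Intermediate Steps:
n(O) = 0
F(m, E) = -½ + 7*m
(-1520 + F(120, P(y(n(1)))))/(11657 - 13960) = (-1520 + (-½ + 7*120))/(11657 - 13960) = (-1520 + (-½ + 840))/(-2303) = (-1520 + 1679/2)*(-1/2303) = -1361/2*(-1/2303) = 1361/4606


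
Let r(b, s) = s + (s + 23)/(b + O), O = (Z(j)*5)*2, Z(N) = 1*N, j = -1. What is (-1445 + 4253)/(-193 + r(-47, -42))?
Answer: -1053/88 ≈ -11.966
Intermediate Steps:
Z(N) = N
O = -10 (O = -1*5*2 = -5*2 = -10)
r(b, s) = s + (23 + s)/(-10 + b) (r(b, s) = s + (s + 23)/(b - 10) = s + (23 + s)/(-10 + b))
(-1445 + 4253)/(-193 + r(-47, -42)) = (-1445 + 4253)/(-193 + (23 - 9*(-42) - 47*(-42))/(-10 - 47)) = 2808/(-193 + (23 + 378 + 1974)/(-57)) = 2808/(-193 - 1/57*2375) = 2808/(-193 - 125/3) = 2808/(-704/3) = 2808*(-3/704) = -1053/88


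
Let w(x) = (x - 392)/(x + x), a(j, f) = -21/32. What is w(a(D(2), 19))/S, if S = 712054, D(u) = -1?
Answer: 1795/4272324 ≈ 0.00042015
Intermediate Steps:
a(j, f) = -21/32 (a(j, f) = -21*1/32 = -21/32)
w(x) = (-392 + x)/(2*x) (w(x) = (-392 + x)/((2*x)) = (-392 + x)*(1/(2*x)) = (-392 + x)/(2*x))
w(a(D(2), 19))/S = ((-392 - 21/32)/(2*(-21/32)))/712054 = ((½)*(-32/21)*(-12565/32))*(1/712054) = (1795/6)*(1/712054) = 1795/4272324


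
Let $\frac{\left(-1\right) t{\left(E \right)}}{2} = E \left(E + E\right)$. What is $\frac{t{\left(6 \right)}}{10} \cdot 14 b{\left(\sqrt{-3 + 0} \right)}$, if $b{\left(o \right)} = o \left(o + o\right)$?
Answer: $\frac{6048}{5} \approx 1209.6$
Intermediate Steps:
$t{\left(E \right)} = - 4 E^{2}$ ($t{\left(E \right)} = - 2 E \left(E + E\right) = - 2 E 2 E = - 2 \cdot 2 E^{2} = - 4 E^{2}$)
$b{\left(o \right)} = 2 o^{2}$ ($b{\left(o \right)} = o 2 o = 2 o^{2}$)
$\frac{t{\left(6 \right)}}{10} \cdot 14 b{\left(\sqrt{-3 + 0} \right)} = \frac{\left(-4\right) 6^{2}}{10} \cdot 14 \cdot 2 \left(\sqrt{-3 + 0}\right)^{2} = \left(-4\right) 36 \cdot \frac{1}{10} \cdot 14 \cdot 2 \left(\sqrt{-3}\right)^{2} = \left(-144\right) \frac{1}{10} \cdot 14 \cdot 2 \left(i \sqrt{3}\right)^{2} = \left(- \frac{72}{5}\right) 14 \cdot 2 \left(-3\right) = \left(- \frac{1008}{5}\right) \left(-6\right) = \frac{6048}{5}$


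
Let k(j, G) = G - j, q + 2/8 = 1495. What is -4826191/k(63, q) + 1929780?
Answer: 11032545296/5727 ≈ 1.9264e+6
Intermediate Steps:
q = 5979/4 (q = -1/4 + 1495 = 5979/4 ≈ 1494.8)
-4826191/k(63, q) + 1929780 = -4826191/(5979/4 - 1*63) + 1929780 = -4826191/(5979/4 - 63) + 1929780 = -4826191/5727/4 + 1929780 = -4826191*4/5727 + 1929780 = -19304764/5727 + 1929780 = 11032545296/5727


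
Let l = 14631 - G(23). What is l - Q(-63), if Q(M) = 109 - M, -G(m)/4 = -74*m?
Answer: 7651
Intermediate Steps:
G(m) = 296*m (G(m) = -(-296)*m = 296*m)
l = 7823 (l = 14631 - 296*23 = 14631 - 1*6808 = 14631 - 6808 = 7823)
l - Q(-63) = 7823 - (109 - 1*(-63)) = 7823 - (109 + 63) = 7823 - 1*172 = 7823 - 172 = 7651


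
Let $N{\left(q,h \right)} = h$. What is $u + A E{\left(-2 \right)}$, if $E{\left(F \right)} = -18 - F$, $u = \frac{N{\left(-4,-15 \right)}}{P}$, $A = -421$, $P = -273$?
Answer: $\frac{612981}{91} \approx 6736.1$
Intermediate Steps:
$u = \frac{5}{91}$ ($u = - \frac{15}{-273} = \left(-15\right) \left(- \frac{1}{273}\right) = \frac{5}{91} \approx 0.054945$)
$u + A E{\left(-2 \right)} = \frac{5}{91} - 421 \left(-18 - -2\right) = \frac{5}{91} - 421 \left(-18 + 2\right) = \frac{5}{91} - -6736 = \frac{5}{91} + 6736 = \frac{612981}{91}$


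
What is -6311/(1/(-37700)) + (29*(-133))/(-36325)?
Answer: 8642614731357/36325 ≈ 2.3792e+8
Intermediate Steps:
-6311/(1/(-37700)) + (29*(-133))/(-36325) = -6311/(-1/37700) - 3857*(-1/36325) = -6311*(-37700) + 3857/36325 = 237924700 + 3857/36325 = 8642614731357/36325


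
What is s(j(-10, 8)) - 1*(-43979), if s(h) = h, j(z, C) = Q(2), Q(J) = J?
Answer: 43981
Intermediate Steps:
j(z, C) = 2
s(j(-10, 8)) - 1*(-43979) = 2 - 1*(-43979) = 2 + 43979 = 43981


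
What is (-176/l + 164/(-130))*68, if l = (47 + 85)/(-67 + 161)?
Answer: -1678648/195 ≈ -8608.5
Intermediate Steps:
l = 66/47 (l = 132/94 = 132*(1/94) = 66/47 ≈ 1.4043)
(-176/l + 164/(-130))*68 = (-176/66/47 + 164/(-130))*68 = (-176*47/66 + 164*(-1/130))*68 = (-376/3 - 82/65)*68 = -24686/195*68 = -1678648/195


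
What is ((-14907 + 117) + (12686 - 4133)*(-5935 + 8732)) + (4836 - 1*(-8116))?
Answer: 23920903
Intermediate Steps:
((-14907 + 117) + (12686 - 4133)*(-5935 + 8732)) + (4836 - 1*(-8116)) = (-14790 + 8553*2797) + (4836 + 8116) = (-14790 + 23922741) + 12952 = 23907951 + 12952 = 23920903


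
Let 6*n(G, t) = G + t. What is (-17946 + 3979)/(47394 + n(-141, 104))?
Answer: -83802/284327 ≈ -0.29474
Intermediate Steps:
n(G, t) = G/6 + t/6 (n(G, t) = (G + t)/6 = G/6 + t/6)
(-17946 + 3979)/(47394 + n(-141, 104)) = (-17946 + 3979)/(47394 + ((1/6)*(-141) + (1/6)*104)) = -13967/(47394 + (-47/2 + 52/3)) = -13967/(47394 - 37/6) = -13967/284327/6 = -13967*6/284327 = -83802/284327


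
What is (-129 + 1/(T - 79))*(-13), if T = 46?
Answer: 55354/33 ≈ 1677.4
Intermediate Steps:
(-129 + 1/(T - 79))*(-13) = (-129 + 1/(46 - 79))*(-13) = (-129 + 1/(-33))*(-13) = (-129 - 1/33)*(-13) = -4258/33*(-13) = 55354/33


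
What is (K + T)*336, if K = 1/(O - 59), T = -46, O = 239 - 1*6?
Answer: -448168/29 ≈ -15454.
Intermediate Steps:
O = 233 (O = 239 - 6 = 233)
K = 1/174 (K = 1/(233 - 59) = 1/174 ≈ 0.0057471)
(K + T)*336 = (1/174 - 46)*336 = -8003/174*336 = -448168/29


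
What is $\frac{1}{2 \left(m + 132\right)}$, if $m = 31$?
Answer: $\frac{1}{326} \approx 0.0030675$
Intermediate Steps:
$\frac{1}{2 \left(m + 132\right)} = \frac{1}{2 \left(31 + 132\right)} = \frac{1}{2 \cdot 163} = \frac{1}{326}$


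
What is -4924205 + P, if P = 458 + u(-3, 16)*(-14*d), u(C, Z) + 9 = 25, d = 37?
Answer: -4932035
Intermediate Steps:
u(C, Z) = 16 (u(C, Z) = -9 + 25 = 16)
P = -7830 (P = 458 + 16*(-14*37) = 458 + 16*(-518) = 458 - 8288 = -7830)
-4924205 + P = -4924205 - 7830 = -4932035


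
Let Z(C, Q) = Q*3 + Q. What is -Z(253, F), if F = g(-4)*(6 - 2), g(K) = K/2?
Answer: 32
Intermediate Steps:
g(K) = K/2 (g(K) = K*(1/2) = K/2)
F = -8 (F = ((1/2)*(-4))*(6 - 2) = -2*4 = -8)
Z(C, Q) = 4*Q (Z(C, Q) = 3*Q + Q = 4*Q)
-Z(253, F) = -4*(-8) = -1*(-32) = 32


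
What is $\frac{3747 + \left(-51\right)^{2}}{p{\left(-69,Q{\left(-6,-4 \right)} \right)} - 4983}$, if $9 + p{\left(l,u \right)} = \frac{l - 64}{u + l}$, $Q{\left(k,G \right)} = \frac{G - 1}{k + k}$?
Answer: $- \frac{435367}{342235} \approx -1.2721$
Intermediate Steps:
$Q{\left(k,G \right)} = \frac{-1 + G}{2 k}$
$p{\left(l,u \right)} = -9 + \frac{-64 + l}{l + u}$ ($p{\left(l,u \right)} = -9 + \frac{l - 64}{u + l} = -9 + \frac{-64 + l}{l + u}$)
$\frac{3747 + \left(-51\right)^{2}}{p{\left(-69,Q{\left(-6,-4 \right)} \right)} - 4983} = \frac{3747 + \left(-51\right)^{2}}{\frac{-64 - 9 \frac{-1 - 4}{2 \left(-6\right)} - -552}{-69 + \frac{-1 - 4}{2 \left(-6\right)}} - 4983} = \frac{3747 + 2601}{\frac{-64 - 9 \cdot \frac{1}{2} \left(- \frac{1}{6}\right) \left(-5\right) + 552}{-69 + \frac{1}{2} \left(- \frac{1}{6}\right) \left(-5\right)} - 4983} = \frac{6348}{\frac{-64 - \frac{15}{4} + 552}{-69 + \frac{5}{12}} - 4983} = \frac{6348}{\frac{-64 - \frac{15}{4} + 552}{- \frac{823}{12}} - 4983} = \frac{6348}{\left(- \frac{12}{823}\right) \frac{1937}{4} - 4983} = \frac{6348}{- \frac{5811}{823} - 4983} = \frac{6348}{- \frac{4106820}{823}} = 6348 \left(- \frac{823}{4106820}\right) = - \frac{435367}{342235}$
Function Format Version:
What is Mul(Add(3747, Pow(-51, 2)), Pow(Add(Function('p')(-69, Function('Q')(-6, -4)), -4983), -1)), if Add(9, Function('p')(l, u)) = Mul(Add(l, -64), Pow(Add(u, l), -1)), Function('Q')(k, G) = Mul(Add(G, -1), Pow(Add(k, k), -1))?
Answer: Rational(-435367, 342235) ≈ -1.2721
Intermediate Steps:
Function('Q')(k, G) = Mul(Rational(1, 2), Pow(k, -1), Add(-1, G)) (Function('Q')(k, G) = Mul(Add(-1, G), Pow(Mul(2, k), -1)) = Mul(Add(-1, G), Mul(Rational(1, 2), Pow(k, -1))) = Mul(Rational(1, 2), Pow(k, -1), Add(-1, G)))
Function('p')(l, u) = Add(-9, Mul(Pow(Add(l, u), -1), Add(-64, l))) (Function('p')(l, u) = Add(-9, Mul(Add(l, -64), Pow(Add(u, l), -1))) = Add(-9, Mul(Add(-64, l), Pow(Add(l, u), -1))) = Add(-9, Mul(Pow(Add(l, u), -1), Add(-64, l))))
Mul(Add(3747, Pow(-51, 2)), Pow(Add(Function('p')(-69, Function('Q')(-6, -4)), -4983), -1)) = Mul(Add(3747, Pow(-51, 2)), Pow(Add(Mul(Pow(Add(-69, Mul(Rational(1, 2), Pow(-6, -1), Add(-1, -4))), -1), Add(-64, Mul(-9, Mul(Rational(1, 2), Pow(-6, -1), Add(-1, -4))), Mul(-8, -69))), -4983), -1)) = Mul(Add(3747, 2601), Pow(Add(Mul(Pow(Add(-69, Mul(Rational(1, 2), Rational(-1, 6), -5)), -1), Add(-64, Mul(-9, Mul(Rational(1, 2), Rational(-1, 6), -5)), 552)), -4983), -1)) = Mul(6348, Pow(Add(Mul(Pow(Add(-69, Rational(5, 12)), -1), Add(-64, Mul(-9, Rational(5, 12)), 552)), -4983), -1)) = Mul(6348, Pow(Add(Mul(Pow(Rational(-823, 12), -1), Add(-64, Rational(-15, 4), 552)), -4983), -1)) = Mul(6348, Pow(Add(Mul(Rational(-12, 823), Rational(1937, 4)), -4983), -1)) = Mul(6348, Pow(Add(Rational(-5811, 823), -4983), -1)) = Mul(6348, Pow(Rational(-4106820, 823), -1)) = Mul(6348, Rational(-823, 4106820)) = Rational(-435367, 342235)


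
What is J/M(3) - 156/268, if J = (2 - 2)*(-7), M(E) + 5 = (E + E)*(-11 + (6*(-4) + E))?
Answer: -39/67 ≈ -0.58209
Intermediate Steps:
M(E) = -5 + 2*E*(-35 + E) (M(E) = -5 + (E + E)*(-11 + (6*(-4) + E)) = -5 + (2*E)*(-11 + (-24 + E)) = -5 + (2*E)*(-35 + E) = -5 + 2*E*(-35 + E))
J = 0 (J = 0*(-7) = 0)
J/M(3) - 156/268 = 0/(-5 - 70*3 + 2*3**2) - 156/268 = 0/(-5 - 210 + 2*9) - 156*1/268 = 0/(-5 - 210 + 18) - 39/67 = 0/(-197) - 39/67 = 0*(-1/197) - 39/67 = 0 - 39/67 = -39/67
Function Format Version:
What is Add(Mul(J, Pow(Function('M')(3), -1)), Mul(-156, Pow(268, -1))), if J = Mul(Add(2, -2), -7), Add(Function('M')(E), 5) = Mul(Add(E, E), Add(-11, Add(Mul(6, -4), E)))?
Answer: Rational(-39, 67) ≈ -0.58209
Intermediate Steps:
Function('M')(E) = Add(-5, Mul(2, E, Add(-35, E))) (Function('M')(E) = Add(-5, Mul(Add(E, E), Add(-11, Add(Mul(6, -4), E)))) = Add(-5, Mul(Mul(2, E), Add(-11, Add(-24, E)))) = Add(-5, Mul(Mul(2, E), Add(-35, E))) = Add(-5, Mul(2, E, Add(-35, E))))
J = 0 (J = Mul(0, -7) = 0)
Add(Mul(J, Pow(Function('M')(3), -1)), Mul(-156, Pow(268, -1))) = Add(Mul(0, Pow(Add(-5, Mul(-70, 3), Mul(2, Pow(3, 2))), -1)), Mul(-156, Pow(268, -1))) = Add(Mul(0, Pow(Add(-5, -210, Mul(2, 9)), -1)), Mul(-156, Rational(1, 268))) = Add(Mul(0, Pow(Add(-5, -210, 18), -1)), Rational(-39, 67)) = Add(Mul(0, Pow(-197, -1)), Rational(-39, 67)) = Add(Mul(0, Rational(-1, 197)), Rational(-39, 67)) = Add(0, Rational(-39, 67)) = Rational(-39, 67)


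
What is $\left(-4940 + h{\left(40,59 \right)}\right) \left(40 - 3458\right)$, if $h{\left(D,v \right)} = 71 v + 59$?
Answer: $2365256$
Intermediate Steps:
$h{\left(D,v \right)} = 59 + 71 v$
$\left(-4940 + h{\left(40,59 \right)}\right) \left(40 - 3458\right) = \left(-4940 + \left(59 + 71 \cdot 59\right)\right) \left(40 - 3458\right) = \left(-4940 + \left(59 + 4189\right)\right) \left(-3418\right) = \left(-4940 + 4248\right) \left(-3418\right) = \left(-692\right) \left(-3418\right) = 2365256$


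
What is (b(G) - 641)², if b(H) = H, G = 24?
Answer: 380689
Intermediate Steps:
(b(G) - 641)² = (24 - 641)² = (-617)² = 380689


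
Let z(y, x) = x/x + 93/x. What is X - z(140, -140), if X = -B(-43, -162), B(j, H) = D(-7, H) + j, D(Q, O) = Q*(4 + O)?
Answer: -148867/140 ≈ -1063.3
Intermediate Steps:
B(j, H) = -28 + j - 7*H (B(j, H) = -7*(4 + H) + j = (-28 - 7*H) + j = -28 + j - 7*H)
X = -1063 (X = -(-28 - 43 - 7*(-162)) = -(-28 - 43 + 1134) = -1*1063 = -1063)
z(y, x) = 1 + 93/x
X - z(140, -140) = -1063 - (93 - 140)/(-140) = -1063 - (-1)*(-47)/140 = -1063 - 1*47/140 = -1063 - 47/140 = -148867/140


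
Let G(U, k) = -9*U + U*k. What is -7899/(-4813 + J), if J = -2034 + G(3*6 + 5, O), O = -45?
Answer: 7899/8089 ≈ 0.97651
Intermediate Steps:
J = -3276 (J = -2034 + (3*6 + 5)*(-9 - 45) = -2034 + (18 + 5)*(-54) = -2034 + 23*(-54) = -2034 - 1242 = -3276)
-7899/(-4813 + J) = -7899/(-4813 - 3276) = -7899/(-8089) = -7899*(-1/8089) = 7899/8089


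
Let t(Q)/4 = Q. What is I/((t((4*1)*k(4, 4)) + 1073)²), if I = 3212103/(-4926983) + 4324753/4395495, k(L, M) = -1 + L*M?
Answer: 7189201834214/37335184887689150865 ≈ 1.9256e-7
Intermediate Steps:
t(Q) = 4*Q
I = 7189201834214/21656529141585 (I = 3212103*(-1/4926983) + 4324753*(1/4395495) = -3212103/4926983 + 4324753/4395495 = 7189201834214/21656529141585 ≈ 0.33196)
I/((t((4*1)*k(4, 4)) + 1073)²) = 7189201834214/(21656529141585*((4*((4*1)*(-1 + 4*4)) + 1073)²)) = 7189201834214/(21656529141585*((4*(4*(-1 + 16)) + 1073)²)) = 7189201834214/(21656529141585*((4*(4*15) + 1073)²)) = 7189201834214/(21656529141585*((4*60 + 1073)²)) = 7189201834214/(21656529141585*((240 + 1073)²)) = 7189201834214/(21656529141585*(1313²)) = (7189201834214/21656529141585)/1723969 = (7189201834214/21656529141585)*(1/1723969) = 7189201834214/37335184887689150865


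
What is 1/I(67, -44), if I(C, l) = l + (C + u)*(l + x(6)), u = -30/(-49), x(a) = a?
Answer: -49/128050 ≈ -0.00038266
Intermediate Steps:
u = 30/49 (u = -30*(-1/49) = 30/49 ≈ 0.61224)
I(C, l) = l + (6 + l)*(30/49 + C) (I(C, l) = l + (C + 30/49)*(l + 6) = l + (30/49 + C)*(6 + l) = l + (6 + l)*(30/49 + C))
1/I(67, -44) = 1/(180/49 + 6*67 + (79/49)*(-44) + 67*(-44)) = 1/(180/49 + 402 - 3476/49 - 2948) = 1/(-128050/49) = -49/128050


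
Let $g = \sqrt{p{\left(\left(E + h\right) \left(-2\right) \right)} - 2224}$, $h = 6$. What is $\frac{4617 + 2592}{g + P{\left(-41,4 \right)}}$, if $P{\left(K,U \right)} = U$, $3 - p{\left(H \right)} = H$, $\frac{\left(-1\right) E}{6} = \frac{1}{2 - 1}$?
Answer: $\frac{28836}{2237} - \frac{7209 i \sqrt{2221}}{2237} \approx 12.89 - 151.87 i$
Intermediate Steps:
$E = -6$ ($E = - \frac{6}{2 - 1} = - \frac{6}{1} = \left(-6\right) 1 = -6$)
$p{\left(H \right)} = 3 - H$
$g = i \sqrt{2221}$ ($g = \sqrt{\left(3 - \left(-6 + 6\right) \left(-2\right)\right) - 2224} = \sqrt{\left(3 - 0 \left(-2\right)\right) - 2224} = \sqrt{\left(3 - 0\right) - 2224} = \sqrt{\left(3 + 0\right) - 2224} = \sqrt{3 - 2224} = \sqrt{-2221} = i \sqrt{2221} \approx 47.128 i$)
$\frac{4617 + 2592}{g + P{\left(-41,4 \right)}} = \frac{4617 + 2592}{i \sqrt{2221} + 4} = \frac{7209}{4 + i \sqrt{2221}}$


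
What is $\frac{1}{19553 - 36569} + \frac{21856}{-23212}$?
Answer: $- \frac{92981227}{98743848} \approx -0.94164$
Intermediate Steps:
$\frac{1}{19553 - 36569} + \frac{21856}{-23212} = \frac{1}{-17016} + 21856 \left(- \frac{1}{23212}\right) = - \frac{1}{17016} - \frac{5464}{5803} = - \frac{92981227}{98743848}$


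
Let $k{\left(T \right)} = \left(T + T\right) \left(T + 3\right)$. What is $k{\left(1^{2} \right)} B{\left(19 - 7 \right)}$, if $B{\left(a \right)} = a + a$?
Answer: $192$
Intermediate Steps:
$k{\left(T \right)} = 2 T \left(3 + T\right)$
$B{\left(a \right)} = 2 a$
$k{\left(1^{2} \right)} B{\left(19 - 7 \right)} = 2 \cdot 1^{2} \left(3 + 1^{2}\right) 2 \left(19 - 7\right) = 2 \cdot 1 \left(3 + 1\right) 2 \cdot 12 = 2 \cdot 1 \cdot 4 \cdot 24 = 8 \cdot 24 = 192$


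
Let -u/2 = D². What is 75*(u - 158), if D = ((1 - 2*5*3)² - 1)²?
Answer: -74680704011850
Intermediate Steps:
D = 705600 (D = ((1 - 10*3)² - 1)² = ((1 - 30)² - 1)² = ((-29)² - 1)² = (841 - 1)² = 840² = 705600)
u = -995742720000 (u = -2*705600² = -2*497871360000 = -995742720000)
75*(u - 158) = 75*(-995742720000 - 158) = 75*(-995742720158) = -74680704011850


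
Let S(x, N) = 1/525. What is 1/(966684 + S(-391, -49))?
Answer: 525/507509101 ≈ 1.0345e-6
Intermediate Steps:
S(x, N) = 1/525
1/(966684 + S(-391, -49)) = 1/(966684 + 1/525) = 1/(507509101/525) = 525/507509101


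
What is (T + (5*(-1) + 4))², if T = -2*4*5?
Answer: 1681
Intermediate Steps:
T = -40 (T = -8*5 = -40)
(T + (5*(-1) + 4))² = (-40 + (5*(-1) + 4))² = (-40 + (-5 + 4))² = (-40 - 1)² = (-41)² = 1681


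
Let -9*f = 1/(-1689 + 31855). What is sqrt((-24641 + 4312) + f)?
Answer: I*sqrt(166492233263482)/90498 ≈ 142.58*I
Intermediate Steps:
f = -1/271494 (f = -1/(9*(-1689 + 31855)) = -1/9/30166 = -1/9*1/30166 = -1/271494 ≈ -3.6833e-6)
sqrt((-24641 + 4312) + f) = sqrt((-24641 + 4312) - 1/271494) = sqrt(-20329 - 1/271494) = sqrt(-5519201527/271494) = I*sqrt(166492233263482)/90498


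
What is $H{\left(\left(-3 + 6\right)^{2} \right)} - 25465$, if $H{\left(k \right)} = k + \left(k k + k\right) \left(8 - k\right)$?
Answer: $-25546$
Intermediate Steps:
$H{\left(k \right)} = k + \left(8 - k\right) \left(k + k^{2}\right)$ ($H{\left(k \right)} = k + \left(k^{2} + k\right) \left(8 - k\right) = k + \left(k + k^{2}\right) \left(8 - k\right) = k + \left(8 - k\right) \left(k + k^{2}\right)$)
$H{\left(\left(-3 + 6\right)^{2} \right)} - 25465 = \left(-3 + 6\right)^{2} \left(9 - \left(\left(-3 + 6\right)^{2}\right)^{2} + 7 \left(-3 + 6\right)^{2}\right) - 25465 = 3^{2} \left(9 - \left(3^{2}\right)^{2} + 7 \cdot 3^{2}\right) - 25465 = 9 \left(9 - 9^{2} + 7 \cdot 9\right) - 25465 = 9 \left(9 - 81 + 63\right) - 25465 = 9 \left(-9\right) - 25465 = -81 - 25465 = -25546$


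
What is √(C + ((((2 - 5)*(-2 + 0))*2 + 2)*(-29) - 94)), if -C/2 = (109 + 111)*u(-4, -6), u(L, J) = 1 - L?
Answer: 30*I*√3 ≈ 51.962*I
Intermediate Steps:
C = -2200 (C = -2*(109 + 111)*(1 - 1*(-4)) = -440*(1 + 4) = -440*5 = -2*1100 = -2200)
√(C + ((((2 - 5)*(-2 + 0))*2 + 2)*(-29) - 94)) = √(-2200 + ((((2 - 5)*(-2 + 0))*2 + 2)*(-29) - 94)) = √(-2200 + ((-3*(-2)*2 + 2)*(-29) - 94)) = √(-2200 + ((6*2 + 2)*(-29) - 94)) = √(-2200 + ((12 + 2)*(-29) - 94)) = √(-2200 + (14*(-29) - 94)) = √(-2200 + (-406 - 94)) = √(-2200 - 500) = √(-2700) = 30*I*√3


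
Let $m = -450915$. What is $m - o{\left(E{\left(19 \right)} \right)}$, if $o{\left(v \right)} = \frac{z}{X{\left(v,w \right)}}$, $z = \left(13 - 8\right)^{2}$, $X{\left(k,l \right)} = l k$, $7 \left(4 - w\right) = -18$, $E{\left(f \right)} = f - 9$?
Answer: $- \frac{41484215}{92} \approx -4.5092 \cdot 10^{5}$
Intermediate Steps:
$E{\left(f \right)} = -9 + f$
$w = \frac{46}{7}$ ($w = 4 - - \frac{18}{7} = 4 + \frac{18}{7} = \frac{46}{7} \approx 6.5714$)
$X{\left(k,l \right)} = k l$
$z = 25$ ($z = 5^{2} = 25$)
$o{\left(v \right)} = \frac{175}{46 v}$ ($o{\left(v \right)} = \frac{25}{v \frac{46}{7}} = \frac{25}{\frac{46}{7} v} = 25 \frac{7}{46 v} = \frac{175}{46 v}$)
$m - o{\left(E{\left(19 \right)} \right)} = -450915 - \frac{175}{46 \left(-9 + 19\right)} = -450915 - \frac{175}{46 \cdot 10} = -450915 - \frac{175}{46} \cdot \frac{1}{10} = -450915 - \frac{35}{92} = - \frac{41484215}{92}$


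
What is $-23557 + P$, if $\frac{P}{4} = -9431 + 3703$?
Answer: $-46469$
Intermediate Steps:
$P = -22912$ ($P = 4 \left(-9431 + 3703\right) = 4 \left(-5728\right) = -22912$)
$-23557 + P = -23557 - 22912 = -46469$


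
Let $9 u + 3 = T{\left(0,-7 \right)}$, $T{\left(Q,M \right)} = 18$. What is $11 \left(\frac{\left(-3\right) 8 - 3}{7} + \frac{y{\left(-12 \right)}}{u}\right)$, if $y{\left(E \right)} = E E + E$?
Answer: $\frac{29007}{35} \approx 828.77$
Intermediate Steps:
$u = \frac{5}{3}$ ($u = - \frac{1}{3} + \frac{1}{9} \cdot 18 = - \frac{1}{3} + 2 = \frac{5}{3} \approx 1.6667$)
$y{\left(E \right)} = E + E^{2}$ ($y{\left(E \right)} = E^{2} + E = E + E^{2}$)
$11 \left(\frac{\left(-3\right) 8 - 3}{7} + \frac{y{\left(-12 \right)}}{u}\right) = 11 \left(\frac{\left(-3\right) 8 - 3}{7} + \frac{\left(-12\right) \left(1 - 12\right)}{\frac{5}{3}}\right) = 11 \left(\left(-24 - 3\right) \frac{1}{7} + \left(-12\right) \left(-11\right) \frac{3}{5}\right) = 11 \left(\left(-27\right) \frac{1}{7} + 132 \cdot \frac{3}{5}\right) = 11 \left(- \frac{27}{7} + \frac{396}{5}\right) = 11 \cdot \frac{2637}{35} = \frac{29007}{35}$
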